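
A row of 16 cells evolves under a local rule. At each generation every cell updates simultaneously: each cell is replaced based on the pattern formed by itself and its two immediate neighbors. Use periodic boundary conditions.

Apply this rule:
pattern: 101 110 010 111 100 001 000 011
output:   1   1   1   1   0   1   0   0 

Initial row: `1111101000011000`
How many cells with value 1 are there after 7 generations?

generation 1: 0111111000101001
generation 2: 1011111001111011
generation 3: 1101111010111101
generation 4: 1110111111011110
generation 5: 0111011111101111
generation 6: 1011101111110111
generation 7: 1101110111111011
count of 1: 13

13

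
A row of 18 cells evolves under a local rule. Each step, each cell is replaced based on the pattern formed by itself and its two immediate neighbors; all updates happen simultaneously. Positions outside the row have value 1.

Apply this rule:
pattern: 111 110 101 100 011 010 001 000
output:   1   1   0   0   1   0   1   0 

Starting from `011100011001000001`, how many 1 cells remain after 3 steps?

11

step 1: 011100111010000011
step 2: 011101111000000111
step 3: 011101111000001111
count of 1: 11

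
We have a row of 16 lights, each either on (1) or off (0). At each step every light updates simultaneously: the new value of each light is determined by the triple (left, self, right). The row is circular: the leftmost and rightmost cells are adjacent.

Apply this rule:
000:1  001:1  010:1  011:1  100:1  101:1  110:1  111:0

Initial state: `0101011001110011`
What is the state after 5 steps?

1111111111011111
0000000001110000
1111111111011111  (repeats step 1; period 2)
step 5: 1111111111011111

1111111111011111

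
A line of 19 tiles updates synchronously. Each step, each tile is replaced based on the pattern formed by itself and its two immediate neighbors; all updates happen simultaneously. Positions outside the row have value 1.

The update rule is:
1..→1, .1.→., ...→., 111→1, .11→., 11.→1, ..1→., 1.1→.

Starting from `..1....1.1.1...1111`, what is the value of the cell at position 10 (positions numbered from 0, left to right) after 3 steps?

1..1........1...111
11..1........1...11
111..1........1...1
position 10 holds .

.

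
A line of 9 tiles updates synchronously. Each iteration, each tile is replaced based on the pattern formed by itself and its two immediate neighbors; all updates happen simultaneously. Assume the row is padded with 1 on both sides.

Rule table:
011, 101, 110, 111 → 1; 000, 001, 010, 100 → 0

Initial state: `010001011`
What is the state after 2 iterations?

iteration 1: 100000111
iteration 2: 100000111

100000111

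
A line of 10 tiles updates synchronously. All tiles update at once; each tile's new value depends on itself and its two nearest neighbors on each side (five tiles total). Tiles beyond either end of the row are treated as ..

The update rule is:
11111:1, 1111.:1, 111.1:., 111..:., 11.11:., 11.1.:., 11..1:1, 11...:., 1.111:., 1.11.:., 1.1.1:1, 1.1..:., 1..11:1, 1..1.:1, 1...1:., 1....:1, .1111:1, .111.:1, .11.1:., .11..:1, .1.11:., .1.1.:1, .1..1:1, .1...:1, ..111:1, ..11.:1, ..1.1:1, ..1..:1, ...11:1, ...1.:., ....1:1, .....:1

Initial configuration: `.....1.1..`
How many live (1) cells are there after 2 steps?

step 1: 1111.11.11
step 2: 111......1
count of 1: 4

4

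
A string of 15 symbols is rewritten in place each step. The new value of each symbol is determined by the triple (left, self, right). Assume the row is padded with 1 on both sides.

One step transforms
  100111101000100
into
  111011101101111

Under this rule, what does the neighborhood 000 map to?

0

At position 10 the neighborhood is 000; the next row has 0 there.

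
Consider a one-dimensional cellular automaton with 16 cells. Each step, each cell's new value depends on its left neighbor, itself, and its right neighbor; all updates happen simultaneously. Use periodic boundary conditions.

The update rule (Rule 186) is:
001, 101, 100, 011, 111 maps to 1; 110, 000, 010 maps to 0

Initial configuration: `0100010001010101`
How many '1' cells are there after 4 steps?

8

step 1: 1010101010101010
step 2: 0101010101010101
step 3: 1010101010101010  (repeats step 1; period 2)
step 4: 0101010101010101
count of 1: 8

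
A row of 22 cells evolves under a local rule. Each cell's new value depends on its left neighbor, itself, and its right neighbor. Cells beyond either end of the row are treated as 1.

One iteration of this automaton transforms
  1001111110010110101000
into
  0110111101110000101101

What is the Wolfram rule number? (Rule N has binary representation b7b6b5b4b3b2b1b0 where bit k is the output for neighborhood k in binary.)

150

position 4: 111 → 1  (bit 7 = 1)
position 0: 110 → 0  (bit 6 = 0)
position 12: 101 → 0  (bit 5 = 0)
position 1: 100 → 1  (bit 4 = 1)
position 3: 011 → 0  (bit 3 = 0)
position 11: 010 → 1  (bit 2 = 1)
position 2: 001 → 1  (bit 1 = 1)
position 20: 000 → 0  (bit 0 = 0)
bits b7..b0 = 10010110 = 150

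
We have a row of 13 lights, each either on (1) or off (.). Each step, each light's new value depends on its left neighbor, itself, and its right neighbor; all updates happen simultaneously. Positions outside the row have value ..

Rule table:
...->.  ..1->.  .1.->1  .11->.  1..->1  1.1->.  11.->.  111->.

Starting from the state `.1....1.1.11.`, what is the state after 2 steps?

...1..1.11..1

step 1: .11...1.1...1
step 2: ...1..1.11..1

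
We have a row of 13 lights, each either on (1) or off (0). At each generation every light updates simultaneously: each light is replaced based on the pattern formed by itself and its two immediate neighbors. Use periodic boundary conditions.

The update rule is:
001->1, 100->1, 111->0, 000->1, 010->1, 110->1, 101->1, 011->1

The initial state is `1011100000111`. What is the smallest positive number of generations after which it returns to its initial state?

1110111111100
1011100000111

2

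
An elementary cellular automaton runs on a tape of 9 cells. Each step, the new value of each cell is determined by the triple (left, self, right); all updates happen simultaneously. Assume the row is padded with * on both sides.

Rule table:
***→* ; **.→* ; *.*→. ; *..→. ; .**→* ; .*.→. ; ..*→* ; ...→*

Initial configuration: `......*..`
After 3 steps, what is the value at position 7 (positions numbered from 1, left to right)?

.

.*****..*
.*****.**
.*****.**
position 7 holds .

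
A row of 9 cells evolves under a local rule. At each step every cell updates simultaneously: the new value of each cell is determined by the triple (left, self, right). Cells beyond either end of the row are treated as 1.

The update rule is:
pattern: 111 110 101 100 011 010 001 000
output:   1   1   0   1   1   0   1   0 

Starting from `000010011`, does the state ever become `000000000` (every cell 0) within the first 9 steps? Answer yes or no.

no

100101111
111001111
111111111
111111111  (fixed point — unchanged through step 9)
step 9 is 111111111, still not uniform 0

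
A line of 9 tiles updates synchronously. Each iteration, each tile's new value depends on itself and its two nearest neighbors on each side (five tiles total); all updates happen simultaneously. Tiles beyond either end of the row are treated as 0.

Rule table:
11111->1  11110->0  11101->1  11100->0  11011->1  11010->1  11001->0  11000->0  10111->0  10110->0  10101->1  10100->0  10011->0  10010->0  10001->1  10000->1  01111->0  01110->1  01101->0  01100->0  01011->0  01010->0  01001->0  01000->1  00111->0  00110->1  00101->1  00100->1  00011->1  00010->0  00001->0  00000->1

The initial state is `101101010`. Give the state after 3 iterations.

001000101

100011001
111110001
001000101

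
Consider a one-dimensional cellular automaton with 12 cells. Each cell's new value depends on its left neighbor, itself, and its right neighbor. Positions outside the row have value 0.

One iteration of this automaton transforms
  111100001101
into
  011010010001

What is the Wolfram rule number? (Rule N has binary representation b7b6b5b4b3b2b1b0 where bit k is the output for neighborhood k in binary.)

150

position 1: 111 → 1  (bit 7 = 1)
position 3: 110 → 0  (bit 6 = 0)
position 10: 101 → 0  (bit 5 = 0)
position 4: 100 → 1  (bit 4 = 1)
position 0: 011 → 0  (bit 3 = 0)
position 11: 010 → 1  (bit 2 = 1)
position 7: 001 → 1  (bit 1 = 1)
position 5: 000 → 0  (bit 0 = 0)
bits b7..b0 = 10010110 = 150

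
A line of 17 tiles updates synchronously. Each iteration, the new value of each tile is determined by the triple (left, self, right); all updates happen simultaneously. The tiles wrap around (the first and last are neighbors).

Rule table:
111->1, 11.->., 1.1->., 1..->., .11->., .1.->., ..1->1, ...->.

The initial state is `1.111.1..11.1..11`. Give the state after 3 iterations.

.1....1.....1....

...1....1.....1.1
..1....1.....1...
.1....1.....1....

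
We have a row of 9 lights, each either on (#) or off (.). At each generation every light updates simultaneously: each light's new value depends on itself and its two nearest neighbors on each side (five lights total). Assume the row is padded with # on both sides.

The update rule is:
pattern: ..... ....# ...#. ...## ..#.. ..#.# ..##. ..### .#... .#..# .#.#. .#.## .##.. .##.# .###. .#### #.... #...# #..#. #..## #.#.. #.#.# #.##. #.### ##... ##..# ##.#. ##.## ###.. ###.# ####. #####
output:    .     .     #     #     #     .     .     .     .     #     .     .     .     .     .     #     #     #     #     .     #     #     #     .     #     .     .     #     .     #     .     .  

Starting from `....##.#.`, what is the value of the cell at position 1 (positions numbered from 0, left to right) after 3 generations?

##.#...#.
.#.#.##..
.#.#.#...
position 1 holds #

#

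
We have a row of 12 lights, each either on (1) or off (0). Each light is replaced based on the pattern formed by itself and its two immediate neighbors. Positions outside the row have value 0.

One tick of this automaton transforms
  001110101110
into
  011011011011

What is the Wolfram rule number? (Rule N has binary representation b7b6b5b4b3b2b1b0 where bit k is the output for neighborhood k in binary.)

position 3: 111 → 0  (bit 7 = 0)
position 4: 110 → 1  (bit 6 = 1)
position 5: 101 → 1  (bit 5 = 1)
position 11: 100 → 1  (bit 4 = 1)
position 2: 011 → 1  (bit 3 = 1)
position 6: 010 → 0  (bit 2 = 0)
position 1: 001 → 1  (bit 1 = 1)
position 0: 000 → 0  (bit 0 = 0)
bits b7..b0 = 01111010 = 122

122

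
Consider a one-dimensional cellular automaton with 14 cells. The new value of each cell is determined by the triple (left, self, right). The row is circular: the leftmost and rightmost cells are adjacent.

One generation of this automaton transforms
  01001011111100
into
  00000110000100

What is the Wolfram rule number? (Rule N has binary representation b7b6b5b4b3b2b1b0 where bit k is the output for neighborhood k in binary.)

position 7: 111 → 0  (bit 7 = 0)
position 11: 110 → 1  (bit 6 = 1)
position 5: 101 → 1  (bit 5 = 1)
position 2: 100 → 0  (bit 4 = 0)
position 6: 011 → 1  (bit 3 = 1)
position 1: 010 → 0  (bit 2 = 0)
position 0: 001 → 0  (bit 1 = 0)
position 13: 000 → 0  (bit 0 = 0)
bits b7..b0 = 01101000 = 104

104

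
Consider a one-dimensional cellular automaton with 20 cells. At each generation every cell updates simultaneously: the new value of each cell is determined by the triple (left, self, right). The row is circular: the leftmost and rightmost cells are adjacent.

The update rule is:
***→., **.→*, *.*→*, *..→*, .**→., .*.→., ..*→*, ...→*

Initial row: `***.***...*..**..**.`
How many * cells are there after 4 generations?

12

..**..****.**.***.**
**.***...**.**..**.*
.**..****.**.***.**.
*.***...**.**..**.**
count of *: 12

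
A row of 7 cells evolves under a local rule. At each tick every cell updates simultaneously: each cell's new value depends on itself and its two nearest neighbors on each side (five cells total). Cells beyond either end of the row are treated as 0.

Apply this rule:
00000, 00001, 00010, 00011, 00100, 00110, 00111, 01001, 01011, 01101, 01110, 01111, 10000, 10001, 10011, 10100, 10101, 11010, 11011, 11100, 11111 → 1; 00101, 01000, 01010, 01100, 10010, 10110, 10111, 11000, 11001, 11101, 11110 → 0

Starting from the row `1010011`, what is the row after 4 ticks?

1001100

0011110
1111010
1100110
1001100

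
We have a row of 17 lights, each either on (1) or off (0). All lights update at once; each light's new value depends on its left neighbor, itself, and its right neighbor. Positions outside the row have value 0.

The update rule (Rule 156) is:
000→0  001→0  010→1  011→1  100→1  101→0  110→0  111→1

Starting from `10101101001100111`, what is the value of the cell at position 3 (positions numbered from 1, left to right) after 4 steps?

1

step 1: 10101001101010110
step 2: 10101101001010101
step 3: 10101001101010101
step 4: 10101101001010101
position 3 holds 1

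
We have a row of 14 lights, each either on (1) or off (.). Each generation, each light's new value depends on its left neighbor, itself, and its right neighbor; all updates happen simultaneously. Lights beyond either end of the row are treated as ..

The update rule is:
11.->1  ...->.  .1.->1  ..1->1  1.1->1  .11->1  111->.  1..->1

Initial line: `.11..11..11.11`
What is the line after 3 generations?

11..........11

generation 1: 11111111111111
generation 2: 1............1
generation 3: 11..........11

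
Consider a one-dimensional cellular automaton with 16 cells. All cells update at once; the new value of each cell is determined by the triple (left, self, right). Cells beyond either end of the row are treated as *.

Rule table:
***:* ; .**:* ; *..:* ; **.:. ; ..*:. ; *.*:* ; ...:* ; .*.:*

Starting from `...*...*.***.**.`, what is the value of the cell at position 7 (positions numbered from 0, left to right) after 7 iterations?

**.***.****.**.*
*.***.****.**.**
.***.****.**.***
***.****.**.****
**.****.**.*****
*.****.**.******
.****.**.*******
position 7 holds *

*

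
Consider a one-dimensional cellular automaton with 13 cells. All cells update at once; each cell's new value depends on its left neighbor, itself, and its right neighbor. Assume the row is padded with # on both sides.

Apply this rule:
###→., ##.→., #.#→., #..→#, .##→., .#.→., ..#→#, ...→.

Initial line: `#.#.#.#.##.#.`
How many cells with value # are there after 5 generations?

6

.............
#...........#
.#.........#.
..#.......#..
##.#.....#.##
count of #: 6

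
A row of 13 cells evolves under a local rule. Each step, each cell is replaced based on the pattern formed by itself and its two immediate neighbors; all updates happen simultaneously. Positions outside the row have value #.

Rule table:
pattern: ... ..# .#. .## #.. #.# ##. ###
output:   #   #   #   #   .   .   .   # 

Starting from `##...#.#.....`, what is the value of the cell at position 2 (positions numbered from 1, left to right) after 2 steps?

#..###.#.####
..###..#.####
position 2 holds .

.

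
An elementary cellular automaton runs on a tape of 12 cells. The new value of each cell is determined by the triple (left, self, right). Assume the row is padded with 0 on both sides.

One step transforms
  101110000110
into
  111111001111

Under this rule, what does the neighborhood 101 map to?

At position 1 the neighborhood is 101; the next row has 1 there.

1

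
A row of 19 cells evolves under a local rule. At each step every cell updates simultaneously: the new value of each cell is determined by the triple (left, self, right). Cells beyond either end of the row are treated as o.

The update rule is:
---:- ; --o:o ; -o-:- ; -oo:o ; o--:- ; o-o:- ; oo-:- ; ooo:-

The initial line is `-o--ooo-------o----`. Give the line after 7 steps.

-------o----oo--oo-

---oo--------o----o
--oo--------o----oo
-oo--------o----oo-
-o--------o----oo--
---------o----oo--o
--------o----oo--oo
-------o----oo--oo-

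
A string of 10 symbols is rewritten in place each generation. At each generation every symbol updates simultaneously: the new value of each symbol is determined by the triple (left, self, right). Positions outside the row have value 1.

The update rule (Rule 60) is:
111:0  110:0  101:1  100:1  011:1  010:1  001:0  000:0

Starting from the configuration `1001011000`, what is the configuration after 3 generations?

0000101001

0101110100
1111001110
0000101001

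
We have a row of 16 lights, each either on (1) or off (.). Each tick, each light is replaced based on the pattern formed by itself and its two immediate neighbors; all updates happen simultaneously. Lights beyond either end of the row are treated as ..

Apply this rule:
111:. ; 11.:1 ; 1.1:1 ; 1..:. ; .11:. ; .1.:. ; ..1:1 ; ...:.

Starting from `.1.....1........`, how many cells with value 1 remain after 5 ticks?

1.....1.........
.....1..........
....1...........
...1............
..1.............
count of 1: 1

1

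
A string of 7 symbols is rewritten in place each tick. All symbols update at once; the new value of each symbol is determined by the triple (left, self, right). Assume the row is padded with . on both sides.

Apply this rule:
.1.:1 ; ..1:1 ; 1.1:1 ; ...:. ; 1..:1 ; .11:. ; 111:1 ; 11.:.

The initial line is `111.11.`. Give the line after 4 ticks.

.1.1..1
1111111
.11111.
1.111.1

1.111.1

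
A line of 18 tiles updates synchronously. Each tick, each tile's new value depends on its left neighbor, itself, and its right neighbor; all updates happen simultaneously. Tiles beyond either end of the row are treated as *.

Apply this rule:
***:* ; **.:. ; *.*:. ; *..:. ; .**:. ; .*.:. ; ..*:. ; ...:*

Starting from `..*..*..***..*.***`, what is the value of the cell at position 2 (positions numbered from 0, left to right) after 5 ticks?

.........*......**
.*******...****..*
..*****..*..**....
...***.........**.
.*..*..*******....
position 2 holds .

.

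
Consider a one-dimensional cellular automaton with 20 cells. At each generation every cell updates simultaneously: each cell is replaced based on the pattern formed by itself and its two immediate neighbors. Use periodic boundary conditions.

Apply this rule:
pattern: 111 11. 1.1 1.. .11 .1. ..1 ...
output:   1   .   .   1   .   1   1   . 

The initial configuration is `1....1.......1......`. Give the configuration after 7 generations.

..11.11.1.11......11

11..111.....111....1
1.11.1.1...1.1.1..1.
1....1.11.11.1.1111.
11..11.......1..11..
..11..1.....1111..11
11..1111...1.11.11..
..11.11.1.11......11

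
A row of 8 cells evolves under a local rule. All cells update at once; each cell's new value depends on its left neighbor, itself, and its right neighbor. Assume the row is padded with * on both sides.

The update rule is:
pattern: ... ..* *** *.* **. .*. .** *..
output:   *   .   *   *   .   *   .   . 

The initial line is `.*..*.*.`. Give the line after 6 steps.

**..****
*....***
..**..**
.......*
.*****..
*.***...

*.***...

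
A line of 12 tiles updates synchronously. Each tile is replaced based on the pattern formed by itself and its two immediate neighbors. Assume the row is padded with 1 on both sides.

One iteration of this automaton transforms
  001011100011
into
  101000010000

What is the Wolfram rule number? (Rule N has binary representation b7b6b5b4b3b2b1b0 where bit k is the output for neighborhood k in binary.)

position 5: 111 → 0  (bit 7 = 0)
position 6: 110 → 0  (bit 6 = 0)
position 3: 101 → 0  (bit 5 = 0)
position 0: 100 → 1  (bit 4 = 1)
position 4: 011 → 0  (bit 3 = 0)
position 2: 010 → 1  (bit 2 = 1)
position 1: 001 → 0  (bit 1 = 0)
position 8: 000 → 0  (bit 0 = 0)
bits b7..b0 = 00010100 = 20

20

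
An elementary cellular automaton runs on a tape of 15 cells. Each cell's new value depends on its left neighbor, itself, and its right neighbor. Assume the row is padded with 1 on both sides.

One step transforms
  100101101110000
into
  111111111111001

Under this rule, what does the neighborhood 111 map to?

1

At position 9 the neighborhood is 111; the next row has 1 there.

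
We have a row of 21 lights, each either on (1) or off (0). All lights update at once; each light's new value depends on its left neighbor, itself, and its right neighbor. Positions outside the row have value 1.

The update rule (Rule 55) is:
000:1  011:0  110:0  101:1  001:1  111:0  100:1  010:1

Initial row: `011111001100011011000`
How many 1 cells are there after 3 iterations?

9

100000110011100100111
011111001100011111000
100000110011100000111
count of 1: 9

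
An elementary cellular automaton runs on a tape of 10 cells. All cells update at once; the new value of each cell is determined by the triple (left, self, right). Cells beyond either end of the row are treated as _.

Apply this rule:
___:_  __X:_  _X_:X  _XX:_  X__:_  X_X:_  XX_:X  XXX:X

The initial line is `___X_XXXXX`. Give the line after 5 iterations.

___X__XXXX
___X___XXX
___X____XX
___X_____X
___X_____X

___X_____X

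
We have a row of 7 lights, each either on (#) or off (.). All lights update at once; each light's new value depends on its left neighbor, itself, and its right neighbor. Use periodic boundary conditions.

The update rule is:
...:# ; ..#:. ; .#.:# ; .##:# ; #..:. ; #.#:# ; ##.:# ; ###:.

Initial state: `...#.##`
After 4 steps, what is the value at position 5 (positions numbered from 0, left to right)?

.

.#.####
####..#
...#..#
.#.#..#
position 5 holds .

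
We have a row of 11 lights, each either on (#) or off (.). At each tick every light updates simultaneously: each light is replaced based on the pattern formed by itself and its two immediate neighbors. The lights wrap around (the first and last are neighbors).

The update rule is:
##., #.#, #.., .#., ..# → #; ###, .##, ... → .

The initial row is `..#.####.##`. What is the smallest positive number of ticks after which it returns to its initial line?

3

tick 1: ####...##.#
tick 2: ...##.#.##.
tick 3: ..#.####.##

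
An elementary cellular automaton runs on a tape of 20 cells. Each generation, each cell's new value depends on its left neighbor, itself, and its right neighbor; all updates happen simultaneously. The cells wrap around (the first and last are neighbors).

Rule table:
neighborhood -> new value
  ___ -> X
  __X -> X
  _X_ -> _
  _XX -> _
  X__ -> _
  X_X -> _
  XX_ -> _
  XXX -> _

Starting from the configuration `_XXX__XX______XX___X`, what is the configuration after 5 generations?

generation 1: _____X___XXXXX___XX_
generation 2: XXXXX__XX______XX___
generation 3: ______X___XXXXX___XX
generation 4: _XXXXX__XX______XX__
generation 5: X______X___XXXXX___X

X______X___XXXXX___X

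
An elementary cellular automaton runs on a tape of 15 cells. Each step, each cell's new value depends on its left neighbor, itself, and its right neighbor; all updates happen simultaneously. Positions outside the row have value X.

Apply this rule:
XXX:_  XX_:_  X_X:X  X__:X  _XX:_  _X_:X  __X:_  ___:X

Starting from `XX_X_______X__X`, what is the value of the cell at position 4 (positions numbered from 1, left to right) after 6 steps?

step 1: __XXXXXXXX_XX__
step 2: X_________X__X_
step 3: _XXXXXXXX_XX_XX
step 4: X________X__X__
step 5: _XXXXXXX_XX_XX_
step 6: X_______X__X__X
position 4 holds _

_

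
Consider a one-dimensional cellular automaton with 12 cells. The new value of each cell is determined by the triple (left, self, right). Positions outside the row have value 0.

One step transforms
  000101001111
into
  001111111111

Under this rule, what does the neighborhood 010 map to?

1

At position 3 the neighborhood is 010; the next row has 1 there.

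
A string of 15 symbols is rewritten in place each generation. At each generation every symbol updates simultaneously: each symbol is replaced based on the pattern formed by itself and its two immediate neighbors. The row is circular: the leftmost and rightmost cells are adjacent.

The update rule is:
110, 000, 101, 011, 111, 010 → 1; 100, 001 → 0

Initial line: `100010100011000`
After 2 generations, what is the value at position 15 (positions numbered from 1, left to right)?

101011101011010
111111111111111
position 15 holds 1

1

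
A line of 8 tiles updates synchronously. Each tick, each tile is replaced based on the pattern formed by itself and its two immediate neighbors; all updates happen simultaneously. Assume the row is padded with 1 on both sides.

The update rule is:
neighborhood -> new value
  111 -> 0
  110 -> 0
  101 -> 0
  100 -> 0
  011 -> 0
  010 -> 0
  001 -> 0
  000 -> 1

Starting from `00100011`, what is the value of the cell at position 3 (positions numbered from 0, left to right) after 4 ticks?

0

00001000
01100010
00001000  (repeats tick 1; period 2)
tick 4: 01100010
position 3 holds 0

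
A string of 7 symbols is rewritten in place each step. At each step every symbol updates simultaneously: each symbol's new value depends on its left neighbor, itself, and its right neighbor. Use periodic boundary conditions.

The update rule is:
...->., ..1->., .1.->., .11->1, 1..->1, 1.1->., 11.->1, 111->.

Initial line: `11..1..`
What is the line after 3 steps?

..111..

111..1.
1.11...
..111..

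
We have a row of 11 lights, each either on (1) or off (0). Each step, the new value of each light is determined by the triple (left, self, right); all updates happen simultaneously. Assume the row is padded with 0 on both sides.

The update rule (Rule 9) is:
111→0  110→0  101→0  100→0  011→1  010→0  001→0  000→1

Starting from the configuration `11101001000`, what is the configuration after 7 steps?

10000000011
00111111010
10100000000
00001111111
11101000000
10000011111
00111010000

00111010000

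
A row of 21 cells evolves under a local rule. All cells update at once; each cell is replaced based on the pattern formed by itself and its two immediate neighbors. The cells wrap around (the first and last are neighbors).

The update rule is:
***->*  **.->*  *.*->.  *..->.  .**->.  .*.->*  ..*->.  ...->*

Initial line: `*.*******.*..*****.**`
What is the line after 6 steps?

step 1: *..******.*...****..*
step 2: *...*****.*.*..***...
step 3: *.*..****.*.*...**.*.
step 4: *.*...***.*.*.*..*.*.
step 5: *.*.*..**.*.*.*..*.*.
step 6: *.*.*...*.*.*.*..*.*.

*.*.*...*.*.*.*..*.*.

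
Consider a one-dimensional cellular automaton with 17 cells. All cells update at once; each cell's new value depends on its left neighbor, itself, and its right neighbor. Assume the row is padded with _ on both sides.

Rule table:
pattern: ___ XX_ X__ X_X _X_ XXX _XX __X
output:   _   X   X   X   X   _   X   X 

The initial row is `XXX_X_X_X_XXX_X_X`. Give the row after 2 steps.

X_XXXXXXXXX_XXXXX
XXX_______XXX___X

XXX_______XXX___X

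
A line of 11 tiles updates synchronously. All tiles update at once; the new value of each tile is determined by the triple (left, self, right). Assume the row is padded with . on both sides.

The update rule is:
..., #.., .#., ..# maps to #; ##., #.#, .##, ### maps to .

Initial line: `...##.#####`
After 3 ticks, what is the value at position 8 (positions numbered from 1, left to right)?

###........
...########
###........
position 8 holds .

.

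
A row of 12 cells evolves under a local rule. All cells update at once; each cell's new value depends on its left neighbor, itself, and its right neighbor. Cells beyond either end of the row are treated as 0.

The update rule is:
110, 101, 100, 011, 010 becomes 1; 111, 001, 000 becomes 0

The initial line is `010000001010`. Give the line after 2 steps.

011100001001

011000001111
011100001001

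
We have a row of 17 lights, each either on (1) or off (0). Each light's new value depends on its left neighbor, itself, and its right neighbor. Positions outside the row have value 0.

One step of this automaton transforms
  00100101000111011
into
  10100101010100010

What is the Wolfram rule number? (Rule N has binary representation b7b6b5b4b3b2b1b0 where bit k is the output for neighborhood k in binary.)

13

position 12: 111 → 0  (bit 7 = 0)
position 13: 110 → 0  (bit 6 = 0)
position 6: 101 → 0  (bit 5 = 0)
position 3: 100 → 0  (bit 4 = 0)
position 11: 011 → 1  (bit 3 = 1)
position 2: 010 → 1  (bit 2 = 1)
position 1: 001 → 0  (bit 1 = 0)
position 0: 000 → 1  (bit 0 = 1)
bits b7..b0 = 00001101 = 13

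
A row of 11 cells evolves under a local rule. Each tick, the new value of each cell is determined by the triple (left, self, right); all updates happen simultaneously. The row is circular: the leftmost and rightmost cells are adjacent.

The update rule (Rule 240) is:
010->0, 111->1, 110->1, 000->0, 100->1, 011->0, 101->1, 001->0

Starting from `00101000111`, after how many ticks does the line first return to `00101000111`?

11

tick 1: 10010100011
tick 2: 11001010001
tick 3: 11100101000
tick 4: 01110010100
tick 5: 00111001010
tick 6: 00011100101
tick 7: 10001110010
tick 8: 01000111001
tick 9: 10100011100
tick 10: 01010001110
tick 11: 00101000111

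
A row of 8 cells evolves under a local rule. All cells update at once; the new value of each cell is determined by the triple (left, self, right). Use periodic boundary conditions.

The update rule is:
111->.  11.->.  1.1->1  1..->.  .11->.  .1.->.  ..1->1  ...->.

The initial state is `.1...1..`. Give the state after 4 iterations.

.1...1..

1...1...
...1...1
..1...1.
.1...1..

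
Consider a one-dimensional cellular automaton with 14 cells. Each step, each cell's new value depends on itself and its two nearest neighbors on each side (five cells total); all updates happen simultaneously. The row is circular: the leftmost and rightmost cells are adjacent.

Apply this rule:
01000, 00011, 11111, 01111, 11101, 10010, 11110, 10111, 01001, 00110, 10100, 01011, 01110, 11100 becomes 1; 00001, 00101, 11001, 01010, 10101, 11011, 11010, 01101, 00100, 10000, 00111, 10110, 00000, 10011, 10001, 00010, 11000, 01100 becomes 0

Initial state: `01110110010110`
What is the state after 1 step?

00110000101000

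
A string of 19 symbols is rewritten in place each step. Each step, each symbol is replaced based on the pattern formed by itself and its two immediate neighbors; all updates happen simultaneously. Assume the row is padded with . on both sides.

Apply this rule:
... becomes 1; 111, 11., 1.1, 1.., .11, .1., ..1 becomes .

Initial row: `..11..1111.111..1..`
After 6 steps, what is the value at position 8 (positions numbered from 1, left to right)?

1.................1
..111111111111111..
1.................1  (repeats step 1; period 2)
step 6: ..111111111111111..
position 8 holds 1

1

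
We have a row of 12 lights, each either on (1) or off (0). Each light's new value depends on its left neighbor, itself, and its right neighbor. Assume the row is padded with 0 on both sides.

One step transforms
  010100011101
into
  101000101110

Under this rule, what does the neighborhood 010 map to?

0

At position 1 the neighborhood is 010; the next row has 0 there.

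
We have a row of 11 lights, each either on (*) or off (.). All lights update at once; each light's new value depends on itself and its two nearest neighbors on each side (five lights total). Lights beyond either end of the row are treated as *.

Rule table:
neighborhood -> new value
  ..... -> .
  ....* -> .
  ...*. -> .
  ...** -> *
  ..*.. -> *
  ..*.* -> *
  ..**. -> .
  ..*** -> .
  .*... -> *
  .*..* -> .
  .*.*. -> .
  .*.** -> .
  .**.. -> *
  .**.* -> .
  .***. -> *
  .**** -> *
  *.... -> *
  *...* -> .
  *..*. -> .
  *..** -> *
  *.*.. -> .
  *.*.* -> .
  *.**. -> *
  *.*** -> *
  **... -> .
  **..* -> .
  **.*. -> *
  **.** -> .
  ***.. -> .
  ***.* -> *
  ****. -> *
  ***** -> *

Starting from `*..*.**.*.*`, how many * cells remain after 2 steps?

2

...*.*.*..*
...*.....*.
count of *: 2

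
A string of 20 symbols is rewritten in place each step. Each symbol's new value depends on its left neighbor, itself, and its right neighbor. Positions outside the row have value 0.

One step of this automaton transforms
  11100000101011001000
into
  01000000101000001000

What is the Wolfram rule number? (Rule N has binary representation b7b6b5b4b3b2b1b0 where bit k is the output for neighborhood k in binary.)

132

position 1: 111 → 1  (bit 7 = 1)
position 2: 110 → 0  (bit 6 = 0)
position 9: 101 → 0  (bit 5 = 0)
position 3: 100 → 0  (bit 4 = 0)
position 0: 011 → 0  (bit 3 = 0)
position 8: 010 → 1  (bit 2 = 1)
position 7: 001 → 0  (bit 1 = 0)
position 4: 000 → 0  (bit 0 = 0)
bits b7..b0 = 10000100 = 132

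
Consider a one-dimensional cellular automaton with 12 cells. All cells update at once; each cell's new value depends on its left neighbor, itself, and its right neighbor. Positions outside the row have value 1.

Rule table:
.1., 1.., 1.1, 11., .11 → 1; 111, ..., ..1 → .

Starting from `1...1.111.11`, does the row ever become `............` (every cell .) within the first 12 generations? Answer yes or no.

no

11..111.111.
.11.1.111.11
1111111.111.
......111.11
1.....1.111.
11....111.11
.11...1.111.
1111..111.11
...11.1.111.
1..111111.11
11.1....111.
.1111...1.11
generation 12 is .1111...1.11, still not uniform .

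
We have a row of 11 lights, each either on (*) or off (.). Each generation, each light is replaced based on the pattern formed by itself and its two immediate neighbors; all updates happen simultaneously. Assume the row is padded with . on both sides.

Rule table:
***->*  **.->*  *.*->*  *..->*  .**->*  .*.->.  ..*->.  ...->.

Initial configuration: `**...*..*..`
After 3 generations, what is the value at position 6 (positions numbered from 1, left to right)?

***...*..*.
****...*..*
*****...*..
position 6 holds .

.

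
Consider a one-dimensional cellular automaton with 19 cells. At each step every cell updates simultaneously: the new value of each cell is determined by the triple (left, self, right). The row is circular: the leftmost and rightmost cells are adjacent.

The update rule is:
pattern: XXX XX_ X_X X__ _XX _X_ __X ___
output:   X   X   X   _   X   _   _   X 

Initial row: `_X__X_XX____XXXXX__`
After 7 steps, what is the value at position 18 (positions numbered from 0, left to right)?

_

_____XXX_XX_XXXXX_X
_XXX_XXXXXXXXXXXXX_
_XXXXXXXXXXXXXXXXX_
_XXXXXXXXXXXXXXXXX_  (fixed point — unchanged through step 7)
position 18 holds _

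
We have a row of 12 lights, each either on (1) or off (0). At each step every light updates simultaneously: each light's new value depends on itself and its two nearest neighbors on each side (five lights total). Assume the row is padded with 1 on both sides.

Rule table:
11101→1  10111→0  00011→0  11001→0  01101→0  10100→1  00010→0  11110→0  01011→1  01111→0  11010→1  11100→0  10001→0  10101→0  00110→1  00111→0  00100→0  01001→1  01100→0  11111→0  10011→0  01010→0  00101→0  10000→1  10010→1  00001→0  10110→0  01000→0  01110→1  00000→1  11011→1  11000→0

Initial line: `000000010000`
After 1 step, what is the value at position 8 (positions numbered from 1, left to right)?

0

step 1: 011110000100
position 8 holds 0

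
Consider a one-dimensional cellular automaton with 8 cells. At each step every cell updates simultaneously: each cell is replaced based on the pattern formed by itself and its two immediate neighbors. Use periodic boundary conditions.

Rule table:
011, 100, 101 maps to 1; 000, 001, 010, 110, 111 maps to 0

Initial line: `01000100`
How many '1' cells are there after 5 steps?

step 1: 00100010
step 2: 00010001
step 3: 10001000
step 4: 01000100  (repeats step 0; period 4)
step 5: 00100010
count of 1: 2

2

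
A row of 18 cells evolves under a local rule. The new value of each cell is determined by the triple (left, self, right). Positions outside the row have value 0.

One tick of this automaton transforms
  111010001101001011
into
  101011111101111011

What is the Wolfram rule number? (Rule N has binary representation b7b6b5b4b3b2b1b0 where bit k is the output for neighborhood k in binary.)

95

position 1: 111 → 0  (bit 7 = 0)
position 2: 110 → 1  (bit 6 = 1)
position 3: 101 → 0  (bit 5 = 0)
position 5: 100 → 1  (bit 4 = 1)
position 0: 011 → 1  (bit 3 = 1)
position 4: 010 → 1  (bit 2 = 1)
position 7: 001 → 1  (bit 1 = 1)
position 6: 000 → 1  (bit 0 = 1)
bits b7..b0 = 01011111 = 95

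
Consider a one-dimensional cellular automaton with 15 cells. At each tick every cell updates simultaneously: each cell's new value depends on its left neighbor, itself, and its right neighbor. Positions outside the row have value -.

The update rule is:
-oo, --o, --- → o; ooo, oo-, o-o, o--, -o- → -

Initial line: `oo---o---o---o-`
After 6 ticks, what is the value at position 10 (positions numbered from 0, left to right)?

tick 1: o--oo--oo--oo--
tick 2: --oo--oo--oo--o
tick 3: ooo--oo--oo--o-
tick 4: o---oo--oo--o--
tick 5: --ooo--oo--o--o
tick 6: ooo---oo--o--o-
position 10 holds o

o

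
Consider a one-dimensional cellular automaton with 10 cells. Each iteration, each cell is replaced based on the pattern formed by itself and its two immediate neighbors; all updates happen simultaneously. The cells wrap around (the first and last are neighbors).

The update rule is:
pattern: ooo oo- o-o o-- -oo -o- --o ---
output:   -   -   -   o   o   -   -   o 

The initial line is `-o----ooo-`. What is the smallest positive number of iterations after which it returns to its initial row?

30

--ooo-o--o
o-o----o--
---ooo--o-
oo-o--o--o
----o--o-o
ooo--o----
o--o--ooo-
-o--o-o---
--o----ooo
o--ooo-o--
-o-o----o-
----ooo--o
ooo-o--o--
o----o--o-
-ooo--o---
-o--o--ooo
--o--o-o--
o--o----oo
-o--ooo-o-
--o-o----o
o----ooo--
-ooo-o--o-
-o----o--o
--ooo--o--
o-o--o--oo
---o--o-o-
oo--o----o
--o--ooo-o
o--o-o----
-o----ooo-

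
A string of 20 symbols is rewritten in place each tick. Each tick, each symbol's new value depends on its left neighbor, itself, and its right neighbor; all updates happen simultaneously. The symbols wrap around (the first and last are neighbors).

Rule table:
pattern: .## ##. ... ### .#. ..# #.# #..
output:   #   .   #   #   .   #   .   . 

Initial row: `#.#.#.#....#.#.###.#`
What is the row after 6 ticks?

######..####..#..###

tick 1: ........###....##..#
tick 2: .#########..####..#.
tick 3: #########..####..#..
tick 4: ########..####..#..#
tick 5: #######..####..#..##
tick 6: ######..####..#..###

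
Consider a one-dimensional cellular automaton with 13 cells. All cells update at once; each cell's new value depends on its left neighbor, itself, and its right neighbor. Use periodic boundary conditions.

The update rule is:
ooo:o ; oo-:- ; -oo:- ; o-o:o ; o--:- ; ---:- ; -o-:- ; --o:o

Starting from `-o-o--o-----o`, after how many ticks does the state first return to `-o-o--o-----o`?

o-o--o-----o-
-o--o-----o-o
o--o-----o-o-
--o-----o-o-o
-o-----o-o-o-
o-----o-o-o--
-----o-o-o--o
----o-o-o--o-
---o-o-o--o--
--o-o-o--o---
-o-o-o--o----
o-o-o--o-----
-o-o--o-----o

13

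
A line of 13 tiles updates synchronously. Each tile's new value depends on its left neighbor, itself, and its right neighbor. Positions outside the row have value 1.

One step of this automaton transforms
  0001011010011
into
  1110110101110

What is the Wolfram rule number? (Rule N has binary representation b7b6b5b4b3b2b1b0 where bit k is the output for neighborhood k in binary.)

position 12: 111 → 0  (bit 7 = 0)
position 6: 110 → 0  (bit 6 = 0)
position 4: 101 → 1  (bit 5 = 1)
position 0: 100 → 1  (bit 4 = 1)
position 5: 011 → 1  (bit 3 = 1)
position 3: 010 → 0  (bit 2 = 0)
position 2: 001 → 1  (bit 1 = 1)
position 1: 000 → 1  (bit 0 = 1)
bits b7..b0 = 00111011 = 59

59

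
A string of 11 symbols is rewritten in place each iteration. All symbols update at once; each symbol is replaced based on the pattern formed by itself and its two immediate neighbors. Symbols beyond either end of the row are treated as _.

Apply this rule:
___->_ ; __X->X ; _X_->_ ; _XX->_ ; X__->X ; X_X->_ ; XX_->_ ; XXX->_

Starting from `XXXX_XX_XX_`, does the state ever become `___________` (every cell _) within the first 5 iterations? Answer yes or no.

no

iteration 1: __________X
iteration 2: _________X_
iteration 3: ________X_X
iteration 4: _______X___
iteration 5: ______X_X__
iteration 5 is ______X_X__, still not uniform _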